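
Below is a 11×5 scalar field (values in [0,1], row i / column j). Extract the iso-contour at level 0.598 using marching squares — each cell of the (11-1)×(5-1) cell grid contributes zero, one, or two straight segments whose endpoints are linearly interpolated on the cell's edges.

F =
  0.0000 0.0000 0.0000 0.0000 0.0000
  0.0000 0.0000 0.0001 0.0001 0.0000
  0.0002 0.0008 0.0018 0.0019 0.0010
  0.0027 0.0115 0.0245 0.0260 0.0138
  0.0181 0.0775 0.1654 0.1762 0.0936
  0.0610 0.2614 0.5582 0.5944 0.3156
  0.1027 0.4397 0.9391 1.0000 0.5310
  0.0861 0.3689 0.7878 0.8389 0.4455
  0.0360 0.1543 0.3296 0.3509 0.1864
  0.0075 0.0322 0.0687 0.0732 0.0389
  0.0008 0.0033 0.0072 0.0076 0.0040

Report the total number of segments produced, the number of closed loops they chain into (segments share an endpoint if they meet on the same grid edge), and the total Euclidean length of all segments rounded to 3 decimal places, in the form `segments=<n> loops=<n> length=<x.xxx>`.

segments=8 loops=1 length=7.900

cell (5,1): code 0100 → (5.104,2.000)–(6.000,1.317)
cell (5,2): code 1100 → (5.009,3.000)–(5.104,2.000)
cell (5,3): code 1000 → (6.000,3.857)–(5.009,3.000)
cell (6,1): code 0110 → (6.000,1.317)–(7.000,1.547)
cell (6,3): code 1001 → (7.000,3.612)–(6.000,3.857)
cell (7,1): code 0010 → (7.000,1.547)–(7.414,2.000)
cell (7,2): code 0011 → (7.414,2.000)–(7.494,3.000)
cell (7,3): code 0001 → (7.494,3.000)–(7.000,3.612)
total: 8 segments, chained into 1 closed loop(s), length Σ = 7.900393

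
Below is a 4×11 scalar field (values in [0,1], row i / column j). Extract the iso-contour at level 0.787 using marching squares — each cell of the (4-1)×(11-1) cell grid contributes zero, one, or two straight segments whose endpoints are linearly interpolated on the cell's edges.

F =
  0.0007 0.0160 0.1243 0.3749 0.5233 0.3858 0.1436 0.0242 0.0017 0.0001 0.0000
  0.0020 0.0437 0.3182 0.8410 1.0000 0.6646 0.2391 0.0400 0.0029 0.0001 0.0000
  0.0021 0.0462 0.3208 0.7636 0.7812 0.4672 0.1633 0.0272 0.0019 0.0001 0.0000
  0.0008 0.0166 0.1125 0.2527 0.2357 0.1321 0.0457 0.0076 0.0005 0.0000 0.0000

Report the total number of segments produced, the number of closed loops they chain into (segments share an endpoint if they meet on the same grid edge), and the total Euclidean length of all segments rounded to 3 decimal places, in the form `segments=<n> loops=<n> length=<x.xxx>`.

cell (0,2): code 0100 → (0.884,3.000)–(1.000,2.897)
cell (0,3): code 1100 → (0.553,4.000)–(0.884,3.000)
cell (0,4): code 1000 → (1.000,4.635)–(0.553,4.000)
cell (1,2): code 0010 → (1.000,2.897)–(1.698,3.000)
cell (1,3): code 0011 → (1.698,3.000)–(1.973,4.000)
cell (1,4): code 0001 → (1.973,4.000)–(1.000,4.635)
total: 6 segments, chained into 1 closed loop(s), length Σ = 4.890002

segments=6 loops=1 length=4.890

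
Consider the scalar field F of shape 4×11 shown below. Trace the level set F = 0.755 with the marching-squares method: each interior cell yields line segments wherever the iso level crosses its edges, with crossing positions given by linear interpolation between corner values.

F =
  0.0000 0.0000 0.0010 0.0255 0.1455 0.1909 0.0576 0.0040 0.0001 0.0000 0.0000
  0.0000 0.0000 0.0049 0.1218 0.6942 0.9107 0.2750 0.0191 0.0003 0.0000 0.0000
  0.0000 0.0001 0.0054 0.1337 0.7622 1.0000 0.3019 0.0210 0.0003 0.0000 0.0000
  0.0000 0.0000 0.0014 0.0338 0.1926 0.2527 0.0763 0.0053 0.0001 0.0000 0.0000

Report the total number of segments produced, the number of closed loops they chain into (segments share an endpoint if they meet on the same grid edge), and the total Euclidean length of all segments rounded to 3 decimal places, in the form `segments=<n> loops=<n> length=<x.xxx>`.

cell (0,4): code 0100 → (0.784,5.000)–(1.000,4.281)
cell (0,5): code 1000 → (1.000,5.245)–(0.784,5.000)
cell (1,3): code 0100 → (1.894,4.000)–(2.000,3.989)
cell (1,4): code 1110 → (1.000,4.281)–(1.894,4.000)
cell (1,5): code 1001 → (2.000,5.351)–(1.000,5.245)
cell (2,3): code 0010 → (2.000,3.989)–(2.013,4.000)
cell (2,4): code 0011 → (2.013,4.000)–(2.328,5.000)
cell (2,5): code 0001 → (2.328,5.000)–(2.000,5.351)
total: 8 segments, chained into 1 closed loop(s), length Σ = 4.672877

segments=8 loops=1 length=4.673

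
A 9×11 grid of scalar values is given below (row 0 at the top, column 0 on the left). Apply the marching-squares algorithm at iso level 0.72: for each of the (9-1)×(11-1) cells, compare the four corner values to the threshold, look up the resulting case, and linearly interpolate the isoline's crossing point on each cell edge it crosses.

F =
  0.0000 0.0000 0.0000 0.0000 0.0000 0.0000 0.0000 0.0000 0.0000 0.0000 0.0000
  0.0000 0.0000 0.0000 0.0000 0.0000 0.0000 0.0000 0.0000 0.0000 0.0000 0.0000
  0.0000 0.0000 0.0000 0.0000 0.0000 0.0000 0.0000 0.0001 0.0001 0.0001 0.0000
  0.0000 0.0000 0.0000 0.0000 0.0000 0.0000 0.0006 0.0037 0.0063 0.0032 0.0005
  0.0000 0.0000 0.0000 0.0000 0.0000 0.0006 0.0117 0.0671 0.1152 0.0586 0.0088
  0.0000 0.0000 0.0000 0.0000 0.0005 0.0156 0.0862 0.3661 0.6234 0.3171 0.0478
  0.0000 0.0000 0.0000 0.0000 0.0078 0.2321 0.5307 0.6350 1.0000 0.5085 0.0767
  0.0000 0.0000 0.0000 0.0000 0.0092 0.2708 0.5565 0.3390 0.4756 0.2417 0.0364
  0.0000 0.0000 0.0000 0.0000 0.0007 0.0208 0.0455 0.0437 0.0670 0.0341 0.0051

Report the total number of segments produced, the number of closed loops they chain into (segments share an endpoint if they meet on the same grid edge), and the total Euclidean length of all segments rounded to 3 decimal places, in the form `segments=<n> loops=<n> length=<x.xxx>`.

cell (5,7): code 0100 → (5.257,8.000)–(6.000,7.233)
cell (5,8): code 1000 → (6.000,8.570)–(5.257,8.000)
cell (6,7): code 0010 → (6.000,7.233)–(6.534,8.000)
cell (6,8): code 0001 → (6.534,8.000)–(6.000,8.570)
total: 4 segments, chained into 1 closed loop(s), length Σ = 3.720399

segments=4 loops=1 length=3.720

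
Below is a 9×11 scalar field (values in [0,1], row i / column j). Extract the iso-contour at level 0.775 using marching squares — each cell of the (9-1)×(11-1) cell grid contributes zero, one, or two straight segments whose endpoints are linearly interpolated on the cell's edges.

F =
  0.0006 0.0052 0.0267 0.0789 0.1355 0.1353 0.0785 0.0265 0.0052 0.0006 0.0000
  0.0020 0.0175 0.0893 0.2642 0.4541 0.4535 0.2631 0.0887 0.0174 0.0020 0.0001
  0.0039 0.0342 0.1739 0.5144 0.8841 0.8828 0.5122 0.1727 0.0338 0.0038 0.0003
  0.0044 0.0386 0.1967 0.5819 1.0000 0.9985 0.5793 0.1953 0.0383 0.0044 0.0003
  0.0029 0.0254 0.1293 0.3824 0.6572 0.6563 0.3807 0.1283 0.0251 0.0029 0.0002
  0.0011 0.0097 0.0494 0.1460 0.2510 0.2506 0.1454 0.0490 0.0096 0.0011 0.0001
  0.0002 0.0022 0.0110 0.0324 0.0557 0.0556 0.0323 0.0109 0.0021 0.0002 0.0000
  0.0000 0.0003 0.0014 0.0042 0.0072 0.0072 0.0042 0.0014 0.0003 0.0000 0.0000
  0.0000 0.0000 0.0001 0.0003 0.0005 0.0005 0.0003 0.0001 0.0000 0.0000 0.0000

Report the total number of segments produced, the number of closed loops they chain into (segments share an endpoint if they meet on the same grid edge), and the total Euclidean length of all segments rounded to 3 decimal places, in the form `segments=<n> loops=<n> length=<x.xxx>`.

segments=8 loops=1 length=6.523

cell (1,3): code 0100 → (1.746,4.000)–(2.000,3.705)
cell (1,4): code 1100 → (1.749,5.000)–(1.746,4.000)
cell (1,5): code 1000 → (2.000,5.291)–(1.749,5.000)
cell (2,3): code 0110 → (2.000,3.705)–(3.000,3.462)
cell (2,5): code 1001 → (3.000,5.533)–(2.000,5.291)
cell (3,3): code 0010 → (3.000,3.462)–(3.656,4.000)
cell (3,4): code 0011 → (3.656,4.000)–(3.653,5.000)
cell (3,5): code 0001 → (3.653,5.000)–(3.000,5.533)
total: 8 segments, chained into 1 closed loop(s), length Σ = 6.523383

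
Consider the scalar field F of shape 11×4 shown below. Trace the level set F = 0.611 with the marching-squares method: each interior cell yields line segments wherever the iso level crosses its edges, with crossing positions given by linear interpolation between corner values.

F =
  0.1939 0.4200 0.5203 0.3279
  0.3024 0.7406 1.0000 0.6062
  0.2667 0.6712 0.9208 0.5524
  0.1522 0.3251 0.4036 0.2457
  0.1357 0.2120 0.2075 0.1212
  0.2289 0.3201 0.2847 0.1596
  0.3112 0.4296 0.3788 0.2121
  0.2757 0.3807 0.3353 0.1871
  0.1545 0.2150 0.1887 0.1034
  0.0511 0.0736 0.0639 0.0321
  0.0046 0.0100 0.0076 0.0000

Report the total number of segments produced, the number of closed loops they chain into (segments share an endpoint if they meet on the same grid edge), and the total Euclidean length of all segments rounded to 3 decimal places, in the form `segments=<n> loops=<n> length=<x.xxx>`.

segments=8 loops=1 length=7.228

cell (0,0): code 0100 → (0.596,1.000)–(1.000,0.704)
cell (0,1): code 1100 → (0.189,2.000)–(0.596,1.000)
cell (0,2): code 1000 → (1.000,2.988)–(0.189,2.000)
cell (1,0): code 0110 → (1.000,0.704)–(2.000,0.851)
cell (1,2): code 1001 → (2.000,2.841)–(1.000,2.988)
cell (2,0): code 0010 → (2.000,0.851)–(2.174,1.000)
cell (2,1): code 0011 → (2.174,1.000)–(2.599,2.000)
cell (2,2): code 0001 → (2.599,2.000)–(2.000,2.841)
total: 8 segments, chained into 1 closed loop(s), length Σ = 7.227874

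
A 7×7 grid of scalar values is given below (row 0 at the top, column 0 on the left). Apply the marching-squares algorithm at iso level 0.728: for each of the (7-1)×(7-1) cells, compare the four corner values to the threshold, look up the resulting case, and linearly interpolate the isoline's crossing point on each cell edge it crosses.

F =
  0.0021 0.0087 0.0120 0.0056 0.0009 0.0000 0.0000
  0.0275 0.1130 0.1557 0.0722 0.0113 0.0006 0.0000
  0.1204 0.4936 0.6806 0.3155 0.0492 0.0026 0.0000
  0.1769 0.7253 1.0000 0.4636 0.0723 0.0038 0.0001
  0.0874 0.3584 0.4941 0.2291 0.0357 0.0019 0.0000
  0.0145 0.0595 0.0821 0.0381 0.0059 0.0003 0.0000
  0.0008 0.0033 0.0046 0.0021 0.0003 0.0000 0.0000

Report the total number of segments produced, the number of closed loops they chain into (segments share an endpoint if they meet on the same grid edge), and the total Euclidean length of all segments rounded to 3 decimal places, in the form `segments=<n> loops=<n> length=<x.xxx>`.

segments=4 loops=1 length=4.163

cell (2,1): code 0100 → (2.148,2.000)–(3.000,1.010)
cell (2,2): code 1000 → (3.000,2.507)–(2.148,2.000)
cell (3,1): code 0010 → (3.000,1.010)–(3.538,2.000)
cell (3,2): code 0001 → (3.538,2.000)–(3.000,2.507)
total: 4 segments, chained into 1 closed loop(s), length Σ = 4.162929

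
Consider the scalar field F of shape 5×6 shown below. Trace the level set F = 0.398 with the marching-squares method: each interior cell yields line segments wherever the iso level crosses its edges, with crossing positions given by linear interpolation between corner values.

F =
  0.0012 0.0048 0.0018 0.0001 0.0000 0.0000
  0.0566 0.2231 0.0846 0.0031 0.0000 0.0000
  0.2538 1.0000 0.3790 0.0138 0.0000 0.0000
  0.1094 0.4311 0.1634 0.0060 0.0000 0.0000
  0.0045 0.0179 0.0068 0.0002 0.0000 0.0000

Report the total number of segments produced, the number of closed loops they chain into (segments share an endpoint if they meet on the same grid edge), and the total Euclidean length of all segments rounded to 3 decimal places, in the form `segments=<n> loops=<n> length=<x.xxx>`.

cell (1,0): code 0100 → (1.225,1.000)–(2.000,0.193)
cell (1,1): code 1000 → (2.000,1.969)–(1.225,1.000)
cell (2,0): code 0110 → (2.000,0.193)–(3.000,0.897)
cell (2,1): code 1001 → (3.000,1.124)–(2.000,1.969)
cell (3,0): code 0010 → (3.000,0.897)–(3.080,1.000)
cell (3,1): code 0001 → (3.080,1.000)–(3.000,1.124)
total: 6 segments, chained into 1 closed loop(s), length Σ = 5.169943

segments=6 loops=1 length=5.170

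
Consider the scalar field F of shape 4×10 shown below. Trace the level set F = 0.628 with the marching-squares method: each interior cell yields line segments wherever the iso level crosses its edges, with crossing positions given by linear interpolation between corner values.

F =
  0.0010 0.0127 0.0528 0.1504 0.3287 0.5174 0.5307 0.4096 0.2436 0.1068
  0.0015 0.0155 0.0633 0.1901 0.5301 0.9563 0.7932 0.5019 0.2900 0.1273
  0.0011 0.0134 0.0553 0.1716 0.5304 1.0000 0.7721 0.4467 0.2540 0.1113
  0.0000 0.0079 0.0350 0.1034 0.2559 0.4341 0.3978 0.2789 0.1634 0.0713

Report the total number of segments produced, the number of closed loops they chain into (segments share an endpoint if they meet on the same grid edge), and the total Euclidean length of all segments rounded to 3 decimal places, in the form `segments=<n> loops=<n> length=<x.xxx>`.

cell (0,4): code 0100 → (0.252,5.000)–(1.000,4.230)
cell (0,5): code 1100 → (0.371,6.000)–(0.252,5.000)
cell (0,6): code 1000 → (1.000,6.567)–(0.371,6.000)
cell (1,4): code 0110 → (1.000,4.230)–(2.000,4.208)
cell (1,6): code 1001 → (2.000,6.443)–(1.000,6.567)
cell (2,4): code 0010 → (2.000,4.208)–(2.657,5.000)
cell (2,5): code 0011 → (2.657,5.000)–(2.385,6.000)
cell (2,6): code 0001 → (2.385,6.000)–(2.000,6.443)
total: 8 segments, chained into 1 closed loop(s), length Σ = 7.588434

segments=8 loops=1 length=7.588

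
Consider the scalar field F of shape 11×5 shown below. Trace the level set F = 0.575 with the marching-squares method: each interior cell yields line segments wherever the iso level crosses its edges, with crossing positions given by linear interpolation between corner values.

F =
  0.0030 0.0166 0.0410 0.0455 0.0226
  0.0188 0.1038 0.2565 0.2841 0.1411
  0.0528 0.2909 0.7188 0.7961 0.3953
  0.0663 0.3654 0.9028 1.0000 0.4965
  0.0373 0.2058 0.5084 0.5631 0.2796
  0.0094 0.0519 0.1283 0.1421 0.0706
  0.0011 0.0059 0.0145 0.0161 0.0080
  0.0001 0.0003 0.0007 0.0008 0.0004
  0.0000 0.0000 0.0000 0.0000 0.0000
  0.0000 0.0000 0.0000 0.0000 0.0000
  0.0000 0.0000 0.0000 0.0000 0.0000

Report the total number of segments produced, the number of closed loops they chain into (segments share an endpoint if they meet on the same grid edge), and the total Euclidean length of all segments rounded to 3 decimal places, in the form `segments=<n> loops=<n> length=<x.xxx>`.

segments=8 loops=1 length=7.573

cell (1,1): code 0100 → (1.689,2.000)–(2.000,1.664)
cell (1,2): code 1100 → (1.568,3.000)–(1.689,2.000)
cell (1,3): code 1000 → (2.000,3.552)–(1.568,3.000)
cell (2,1): code 0110 → (2.000,1.664)–(3.000,1.390)
cell (2,3): code 1001 → (3.000,3.844)–(2.000,3.552)
cell (3,1): code 0010 → (3.000,1.390)–(3.831,2.000)
cell (3,2): code 0011 → (3.831,2.000)–(3.973,3.000)
cell (3,3): code 0001 → (3.973,3.000)–(3.000,3.844)
total: 8 segments, chained into 1 closed loop(s), length Σ = 7.573332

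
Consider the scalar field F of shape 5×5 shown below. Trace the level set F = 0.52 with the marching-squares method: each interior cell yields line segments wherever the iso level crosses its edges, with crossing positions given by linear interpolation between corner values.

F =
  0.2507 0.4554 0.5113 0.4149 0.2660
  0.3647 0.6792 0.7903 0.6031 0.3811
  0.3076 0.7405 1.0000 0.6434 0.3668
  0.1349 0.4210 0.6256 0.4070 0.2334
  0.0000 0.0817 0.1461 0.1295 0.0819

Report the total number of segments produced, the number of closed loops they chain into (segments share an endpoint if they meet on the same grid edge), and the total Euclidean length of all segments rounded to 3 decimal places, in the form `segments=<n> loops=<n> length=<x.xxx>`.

segments=12 loops=1 length=9.533

cell (0,0): code 0100 → (0.289,1.000)–(1.000,0.494)
cell (0,1): code 1100 → (0.031,2.000)–(0.289,1.000)
cell (0,2): code 1100 → (0.558,3.000)–(0.031,2.000)
cell (0,3): code 1000 → (1.000,3.374)–(0.558,3.000)
cell (1,0): code 0110 → (1.000,0.494)–(2.000,0.491)
cell (1,3): code 1001 → (2.000,3.446)–(1.000,3.374)
cell (2,0): code 0010 → (2.000,0.491)–(2.690,1.000)
cell (2,1): code 0111 → (2.690,1.000)–(3.000,1.484)
cell (2,2): code 1011 → (3.000,2.483)–(2.522,3.000)
cell (2,3): code 0001 → (2.522,3.000)–(2.000,3.446)
cell (3,1): code 0010 → (3.000,1.484)–(3.220,2.000)
cell (3,2): code 0001 → (3.220,2.000)–(3.000,2.483)
total: 12 segments, chained into 1 closed loop(s), length Σ = 9.532741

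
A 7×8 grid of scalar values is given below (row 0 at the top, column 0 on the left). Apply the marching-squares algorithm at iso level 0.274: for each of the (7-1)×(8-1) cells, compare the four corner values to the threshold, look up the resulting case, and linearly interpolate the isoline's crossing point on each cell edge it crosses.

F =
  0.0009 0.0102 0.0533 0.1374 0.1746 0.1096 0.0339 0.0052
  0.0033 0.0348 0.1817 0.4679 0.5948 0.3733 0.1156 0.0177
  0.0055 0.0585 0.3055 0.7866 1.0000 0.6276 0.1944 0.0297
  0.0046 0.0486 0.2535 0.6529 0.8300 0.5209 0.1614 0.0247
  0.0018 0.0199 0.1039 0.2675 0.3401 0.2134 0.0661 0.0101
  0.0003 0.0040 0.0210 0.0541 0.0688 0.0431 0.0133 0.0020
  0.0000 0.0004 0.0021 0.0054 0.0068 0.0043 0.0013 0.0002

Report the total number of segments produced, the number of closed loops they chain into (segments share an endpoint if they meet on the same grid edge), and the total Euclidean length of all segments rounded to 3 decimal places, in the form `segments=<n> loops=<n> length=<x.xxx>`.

cell (0,2): code 0100 → (0.413,3.000)–(1.000,2.323)
cell (0,3): code 1100 → (0.237,4.000)–(0.413,3.000)
cell (0,4): code 1100 → (0.623,5.000)–(0.237,4.000)
cell (0,5): code 1000 → (1.000,5.385)–(0.623,5.000)
cell (1,1): code 0100 → (1.746,2.000)–(2.000,1.872)
cell (1,2): code 1110 → (1.000,2.323)–(1.746,2.000)
cell (1,5): code 1001 → (2.000,5.816)–(1.000,5.385)
cell (2,1): code 0010 → (2.000,1.872)–(2.606,2.000)
cell (2,2): code 0111 → (2.606,2.000)–(3.000,2.051)
cell (2,5): code 1001 → (3.000,5.687)–(2.000,5.816)
cell (3,2): code 0010 → (3.000,2.051)–(3.983,3.000)
cell (3,3): code 0111 → (3.983,3.000)–(4.000,3.090)
cell (3,4): code 1011 → (4.000,4.522)–(3.803,5.000)
cell (3,5): code 0001 → (3.803,5.000)–(3.000,5.687)
cell (4,3): code 0010 → (4.000,3.090)–(4.244,4.000)
cell (4,4): code 0001 → (4.244,4.000)–(4.000,4.522)
total: 16 segments, chained into 1 closed loop(s), length Σ = 12.283009

segments=16 loops=1 length=12.283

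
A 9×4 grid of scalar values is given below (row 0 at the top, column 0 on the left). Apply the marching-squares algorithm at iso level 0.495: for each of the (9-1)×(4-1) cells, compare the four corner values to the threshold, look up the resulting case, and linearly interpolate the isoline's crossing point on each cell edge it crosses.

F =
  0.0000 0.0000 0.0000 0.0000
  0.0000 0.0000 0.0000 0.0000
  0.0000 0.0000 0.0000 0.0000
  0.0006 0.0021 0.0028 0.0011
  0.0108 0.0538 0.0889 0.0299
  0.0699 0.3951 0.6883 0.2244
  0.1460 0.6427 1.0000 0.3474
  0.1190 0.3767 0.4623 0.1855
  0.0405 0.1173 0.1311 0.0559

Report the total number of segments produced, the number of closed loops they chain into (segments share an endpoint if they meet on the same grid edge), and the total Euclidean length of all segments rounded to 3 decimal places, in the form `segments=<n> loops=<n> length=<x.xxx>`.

cell (4,1): code 0100 → (4.678,2.000)–(5.000,1.341)
cell (4,2): code 1000 → (5.000,2.417)–(4.678,2.000)
cell (5,0): code 0100 → (5.403,1.000)–(6.000,0.703)
cell (5,1): code 1110 → (5.000,1.341)–(5.403,1.000)
cell (5,2): code 1001 → (6.000,2.774)–(5.000,2.417)
cell (6,0): code 0010 → (6.000,0.703)–(6.555,1.000)
cell (6,1): code 0011 → (6.555,1.000)–(6.939,2.000)
cell (6,2): code 0001 → (6.939,2.000)–(6.000,2.774)
total: 8 segments, chained into 1 closed loop(s), length Σ = 6.435271

segments=8 loops=1 length=6.435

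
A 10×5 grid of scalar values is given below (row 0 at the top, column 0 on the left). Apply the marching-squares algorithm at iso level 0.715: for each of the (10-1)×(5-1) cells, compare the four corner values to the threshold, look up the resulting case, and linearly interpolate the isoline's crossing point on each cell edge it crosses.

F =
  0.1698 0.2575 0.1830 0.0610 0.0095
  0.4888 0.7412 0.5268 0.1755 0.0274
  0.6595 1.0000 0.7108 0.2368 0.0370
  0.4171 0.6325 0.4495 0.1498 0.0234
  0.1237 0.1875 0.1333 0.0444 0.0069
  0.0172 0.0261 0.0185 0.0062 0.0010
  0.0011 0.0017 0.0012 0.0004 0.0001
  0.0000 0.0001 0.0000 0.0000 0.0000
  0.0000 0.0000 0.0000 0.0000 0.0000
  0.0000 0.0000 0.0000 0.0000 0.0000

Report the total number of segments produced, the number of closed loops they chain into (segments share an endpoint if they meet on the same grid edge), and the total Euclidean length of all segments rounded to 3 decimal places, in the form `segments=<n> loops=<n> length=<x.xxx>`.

cell (0,0): code 0100 → (0.946,1.000)–(1.000,0.896)
cell (0,1): code 1000 → (1.000,1.122)–(0.946,1.000)
cell (1,0): code 0110 → (1.000,0.896)–(2.000,0.163)
cell (1,1): code 1001 → (2.000,1.985)–(1.000,1.122)
cell (2,0): code 0010 → (2.000,0.163)–(2.776,1.000)
cell (2,1): code 0001 → (2.776,1.000)–(2.000,1.985)
total: 6 segments, chained into 1 closed loop(s), length Σ = 5.206899

segments=6 loops=1 length=5.207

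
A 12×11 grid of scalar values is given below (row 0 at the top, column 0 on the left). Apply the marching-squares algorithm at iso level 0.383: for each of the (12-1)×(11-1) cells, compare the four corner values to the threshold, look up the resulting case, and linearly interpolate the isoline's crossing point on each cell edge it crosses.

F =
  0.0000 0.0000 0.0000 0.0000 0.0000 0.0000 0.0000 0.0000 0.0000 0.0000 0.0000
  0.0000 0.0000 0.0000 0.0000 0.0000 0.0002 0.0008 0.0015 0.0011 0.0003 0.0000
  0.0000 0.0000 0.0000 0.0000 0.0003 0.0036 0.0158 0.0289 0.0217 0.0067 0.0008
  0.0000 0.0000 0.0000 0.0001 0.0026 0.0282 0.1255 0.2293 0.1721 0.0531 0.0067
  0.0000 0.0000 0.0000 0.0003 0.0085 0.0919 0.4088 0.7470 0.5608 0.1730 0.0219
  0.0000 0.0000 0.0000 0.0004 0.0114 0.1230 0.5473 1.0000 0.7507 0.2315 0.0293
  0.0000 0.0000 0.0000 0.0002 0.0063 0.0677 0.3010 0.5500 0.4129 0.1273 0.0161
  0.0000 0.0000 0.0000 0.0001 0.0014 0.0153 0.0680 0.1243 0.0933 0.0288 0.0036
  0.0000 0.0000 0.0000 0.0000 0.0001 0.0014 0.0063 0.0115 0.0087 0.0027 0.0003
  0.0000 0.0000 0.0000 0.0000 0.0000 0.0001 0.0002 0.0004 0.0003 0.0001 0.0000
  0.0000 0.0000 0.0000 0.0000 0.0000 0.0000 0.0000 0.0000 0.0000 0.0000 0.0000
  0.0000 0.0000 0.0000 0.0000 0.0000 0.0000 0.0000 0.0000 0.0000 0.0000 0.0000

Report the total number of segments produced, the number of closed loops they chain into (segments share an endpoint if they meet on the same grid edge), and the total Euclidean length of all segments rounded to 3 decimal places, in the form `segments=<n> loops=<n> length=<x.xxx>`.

cell (3,5): code 0100 → (3.909,6.000)–(4.000,5.919)
cell (3,6): code 1100 → (3.297,7.000)–(3.909,6.000)
cell (3,7): code 1100 → (3.543,8.000)–(3.297,7.000)
cell (3,8): code 1000 → (4.000,8.458)–(3.543,8.000)
cell (4,5): code 0110 → (4.000,5.919)–(5.000,5.613)
cell (4,8): code 1001 → (5.000,8.708)–(4.000,8.458)
cell (5,5): code 0010 → (5.000,5.613)–(5.667,6.000)
cell (5,6): code 0111 → (5.667,6.000)–(6.000,6.329)
cell (5,8): code 1001 → (6.000,8.105)–(5.000,8.708)
cell (6,6): code 0010 → (6.000,6.329)–(6.392,7.000)
cell (6,7): code 0011 → (6.392,7.000)–(6.094,8.000)
cell (6,8): code 0001 → (6.094,8.000)–(6.000,8.105)
total: 12 segments, chained into 1 closed loop(s), length Σ = 9.417056

segments=12 loops=1 length=9.417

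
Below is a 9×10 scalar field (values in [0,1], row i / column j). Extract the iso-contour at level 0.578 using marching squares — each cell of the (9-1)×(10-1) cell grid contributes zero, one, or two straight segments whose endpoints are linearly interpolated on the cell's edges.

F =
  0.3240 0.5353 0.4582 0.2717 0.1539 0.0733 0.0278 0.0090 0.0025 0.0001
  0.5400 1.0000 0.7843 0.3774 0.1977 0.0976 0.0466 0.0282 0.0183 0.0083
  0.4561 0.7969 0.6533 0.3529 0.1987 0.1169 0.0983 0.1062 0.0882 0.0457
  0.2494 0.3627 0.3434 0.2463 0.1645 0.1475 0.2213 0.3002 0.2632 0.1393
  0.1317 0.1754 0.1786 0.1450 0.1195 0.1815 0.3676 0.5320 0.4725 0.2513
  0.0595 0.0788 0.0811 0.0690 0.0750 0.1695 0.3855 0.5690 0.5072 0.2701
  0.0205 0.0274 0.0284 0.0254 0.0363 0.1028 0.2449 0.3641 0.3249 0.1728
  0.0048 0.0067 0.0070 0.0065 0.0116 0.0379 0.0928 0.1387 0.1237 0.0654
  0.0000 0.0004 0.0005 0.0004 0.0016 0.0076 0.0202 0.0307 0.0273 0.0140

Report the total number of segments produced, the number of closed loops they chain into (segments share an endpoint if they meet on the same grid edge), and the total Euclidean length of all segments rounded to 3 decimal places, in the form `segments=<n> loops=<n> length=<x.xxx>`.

cell (0,0): code 0100 → (0.092,1.000)–(1.000,0.083)
cell (0,1): code 1100 → (0.367,2.000)–(0.092,1.000)
cell (0,2): code 1000 → (1.000,2.507)–(0.367,2.000)
cell (1,0): code 0110 → (1.000,0.083)–(2.000,0.358)
cell (1,2): code 1001 → (2.000,2.251)–(1.000,2.507)
cell (2,0): code 0010 → (2.000,0.358)–(2.504,1.000)
cell (2,1): code 0011 → (2.504,1.000)–(2.243,2.000)
cell (2,2): code 0001 → (2.243,2.000)–(2.000,2.251)
total: 8 segments, chained into 1 closed loop(s), length Σ = 7.407473

segments=8 loops=1 length=7.407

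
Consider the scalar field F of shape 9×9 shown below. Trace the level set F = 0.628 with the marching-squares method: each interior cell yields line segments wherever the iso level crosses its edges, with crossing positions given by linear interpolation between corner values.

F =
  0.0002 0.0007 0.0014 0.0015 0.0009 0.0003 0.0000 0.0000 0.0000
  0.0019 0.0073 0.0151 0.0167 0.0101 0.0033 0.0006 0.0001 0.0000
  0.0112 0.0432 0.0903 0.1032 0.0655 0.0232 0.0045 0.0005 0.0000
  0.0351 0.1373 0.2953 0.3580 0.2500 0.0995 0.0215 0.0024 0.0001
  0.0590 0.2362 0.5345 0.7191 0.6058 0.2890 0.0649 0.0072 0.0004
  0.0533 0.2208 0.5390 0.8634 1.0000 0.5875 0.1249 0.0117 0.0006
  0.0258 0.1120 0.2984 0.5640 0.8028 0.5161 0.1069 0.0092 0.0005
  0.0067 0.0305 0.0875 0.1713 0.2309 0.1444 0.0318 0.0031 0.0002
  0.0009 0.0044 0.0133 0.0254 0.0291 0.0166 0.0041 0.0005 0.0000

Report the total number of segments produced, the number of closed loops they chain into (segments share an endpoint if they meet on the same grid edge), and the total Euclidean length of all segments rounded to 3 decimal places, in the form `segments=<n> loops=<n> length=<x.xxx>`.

cell (3,2): code 0100 → (3.748,3.000)–(4.000,2.507)
cell (3,3): code 1000 → (4.000,3.804)–(3.748,3.000)
cell (4,2): code 0110 → (4.000,2.507)–(5.000,2.274)
cell (4,3): code 1101 → (4.056,4.000)–(4.000,3.804)
cell (4,4): code 1000 → (5.000,4.902)–(4.056,4.000)
cell (5,2): code 0010 → (5.000,2.274)–(5.786,3.000)
cell (5,3): code 0111 → (5.786,3.000)–(6.000,3.268)
cell (5,4): code 1001 → (6.000,4.610)–(5.000,4.902)
cell (6,3): code 0010 → (6.000,3.268)–(6.306,4.000)
cell (6,4): code 0001 → (6.306,4.000)–(6.000,4.610)
total: 10 segments, chained into 1 closed loop(s), length Σ = 7.862518

segments=10 loops=1 length=7.863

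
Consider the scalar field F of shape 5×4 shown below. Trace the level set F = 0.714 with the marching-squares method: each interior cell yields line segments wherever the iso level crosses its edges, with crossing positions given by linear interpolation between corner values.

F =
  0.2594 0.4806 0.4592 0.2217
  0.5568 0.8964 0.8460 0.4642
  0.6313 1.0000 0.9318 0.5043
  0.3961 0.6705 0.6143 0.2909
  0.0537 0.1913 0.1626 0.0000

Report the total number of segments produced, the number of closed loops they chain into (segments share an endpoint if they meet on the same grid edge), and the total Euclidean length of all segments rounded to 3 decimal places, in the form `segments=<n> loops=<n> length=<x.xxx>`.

cell (0,0): code 0100 → (0.561,1.000)–(1.000,0.463)
cell (0,1): code 1100 → (0.659,2.000)–(0.561,1.000)
cell (0,2): code 1000 → (1.000,2.346)–(0.659,2.000)
cell (1,0): code 0110 → (1.000,0.463)–(2.000,0.224)
cell (1,2): code 1001 → (2.000,2.509)–(1.000,2.346)
cell (2,0): code 0010 → (2.000,0.224)–(2.868,1.000)
cell (2,1): code 0011 → (2.868,1.000)–(2.686,2.000)
cell (2,2): code 0001 → (2.686,2.000)–(2.000,2.509)
total: 8 segments, chained into 1 closed loop(s), length Σ = 7.260382

segments=8 loops=1 length=7.260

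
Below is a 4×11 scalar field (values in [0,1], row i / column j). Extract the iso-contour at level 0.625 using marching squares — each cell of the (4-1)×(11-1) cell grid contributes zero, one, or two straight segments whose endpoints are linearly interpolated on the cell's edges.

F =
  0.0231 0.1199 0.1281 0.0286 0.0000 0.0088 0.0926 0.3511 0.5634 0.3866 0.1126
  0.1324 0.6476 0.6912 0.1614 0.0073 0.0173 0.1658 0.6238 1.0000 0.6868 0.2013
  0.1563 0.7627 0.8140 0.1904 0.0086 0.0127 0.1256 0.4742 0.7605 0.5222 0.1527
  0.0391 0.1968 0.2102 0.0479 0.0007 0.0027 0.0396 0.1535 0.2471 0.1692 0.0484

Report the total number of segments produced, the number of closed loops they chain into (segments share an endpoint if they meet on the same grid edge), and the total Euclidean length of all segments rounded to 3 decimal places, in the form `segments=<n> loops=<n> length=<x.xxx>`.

cell (0,0): code 0100 → (0.957,1.000)–(1.000,0.956)
cell (0,1): code 1100 → (0.882,2.000)–(0.957,1.000)
cell (0,2): code 1000 → (1.000,2.125)–(0.882,2.000)
cell (0,7): code 0100 → (0.141,8.000)–(1.000,7.003)
cell (0,8): code 1100 → (0.794,9.000)–(0.141,8.000)
cell (0,9): code 1000 → (1.000,9.127)–(0.794,9.000)
cell (1,0): code 0110 → (1.000,0.956)–(2.000,0.773)
cell (1,2): code 1001 → (2.000,2.303)–(1.000,2.125)
cell (1,7): code 0110 → (1.000,7.003)–(2.000,7.527)
cell (1,8): code 1011 → (2.000,8.569)–(1.375,9.000)
cell (1,9): code 0001 → (1.375,9.000)–(1.000,9.127)
cell (2,0): code 0010 → (2.000,0.773)–(2.243,1.000)
cell (2,1): code 0011 → (2.243,1.000)–(2.313,2.000)
cell (2,2): code 0001 → (2.313,2.000)–(2.000,2.303)
cell (2,7): code 0010 → (2.000,7.527)–(2.264,8.000)
cell (2,8): code 0001 → (2.264,8.000)–(2.000,8.569)
total: 16 segments, chained into 2 closed loop(s), length Σ = 11.244218

segments=16 loops=2 length=11.244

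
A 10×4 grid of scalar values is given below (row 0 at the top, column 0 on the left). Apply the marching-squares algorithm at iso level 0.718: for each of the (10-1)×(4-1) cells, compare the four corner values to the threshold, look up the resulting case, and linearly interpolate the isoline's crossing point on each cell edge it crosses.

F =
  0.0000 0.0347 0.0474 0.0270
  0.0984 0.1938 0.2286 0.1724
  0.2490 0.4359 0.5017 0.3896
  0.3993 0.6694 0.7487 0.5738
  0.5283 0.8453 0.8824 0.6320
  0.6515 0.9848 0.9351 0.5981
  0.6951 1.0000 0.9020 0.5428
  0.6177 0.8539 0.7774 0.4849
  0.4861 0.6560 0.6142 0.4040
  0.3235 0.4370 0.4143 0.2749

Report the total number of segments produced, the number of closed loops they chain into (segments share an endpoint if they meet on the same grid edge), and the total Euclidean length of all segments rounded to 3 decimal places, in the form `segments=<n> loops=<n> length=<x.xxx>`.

segments=14 loops=1 length=11.794

cell (2,1): code 0100 → (2.876,2.000)–(3.000,1.613)
cell (2,2): code 1000 → (3.000,2.176)–(2.876,2.000)
cell (3,0): code 0100 → (3.276,1.000)–(4.000,0.598)
cell (3,1): code 1110 → (3.000,1.613)–(3.276,1.000)
cell (3,2): code 1001 → (4.000,2.657)–(3.000,2.176)
cell (4,0): code 0110 → (4.000,0.598)–(5.000,0.200)
cell (4,2): code 1001 → (5.000,2.644)–(4.000,2.657)
cell (5,0): code 0110 → (5.000,0.200)–(6.000,0.075)
cell (5,2): code 1001 → (6.000,2.512)–(5.000,2.644)
cell (6,0): code 0110 → (6.000,0.075)–(7.000,0.425)
cell (6,2): code 1001 → (7.000,2.203)–(6.000,2.512)
cell (7,0): code 0010 → (7.000,0.425)–(7.687,1.000)
cell (7,1): code 0011 → (7.687,1.000)–(7.364,2.000)
cell (7,2): code 0001 → (7.364,2.000)–(7.000,2.203)
total: 14 segments, chained into 1 closed loop(s), length Σ = 11.793854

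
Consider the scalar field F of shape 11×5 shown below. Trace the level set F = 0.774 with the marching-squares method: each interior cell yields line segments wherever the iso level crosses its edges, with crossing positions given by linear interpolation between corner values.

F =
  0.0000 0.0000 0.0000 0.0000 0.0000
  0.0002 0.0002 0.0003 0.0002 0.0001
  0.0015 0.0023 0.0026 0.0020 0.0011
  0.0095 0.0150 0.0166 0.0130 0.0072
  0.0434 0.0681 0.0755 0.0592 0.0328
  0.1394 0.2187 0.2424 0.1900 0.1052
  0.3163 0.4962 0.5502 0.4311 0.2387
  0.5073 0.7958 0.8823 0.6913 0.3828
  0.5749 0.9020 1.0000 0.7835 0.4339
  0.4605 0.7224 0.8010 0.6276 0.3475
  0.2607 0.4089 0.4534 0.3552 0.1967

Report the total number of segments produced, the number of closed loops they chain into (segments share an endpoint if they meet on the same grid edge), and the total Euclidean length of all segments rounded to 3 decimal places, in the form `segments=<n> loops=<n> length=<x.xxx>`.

segments=12 loops=1 length=7.327

cell (6,0): code 0100 → (6.927,1.000)–(7.000,0.924)
cell (6,1): code 1100 → (6.674,2.000)–(6.927,1.000)
cell (6,2): code 1000 → (7.000,2.567)–(6.674,2.000)
cell (7,0): code 0110 → (7.000,0.924)–(8.000,0.609)
cell (7,2): code 1101 → (7.897,3.000)–(7.000,2.567)
cell (7,3): code 1000 → (8.000,3.027)–(7.897,3.000)
cell (8,0): code 0010 → (8.000,0.609)–(8.713,1.000)
cell (8,1): code 0111 → (8.713,1.000)–(9.000,1.656)
cell (8,2): code 1011 → (9.000,2.156)–(8.061,3.000)
cell (8,3): code 0001 → (8.061,3.000)–(8.000,3.027)
cell (9,1): code 0010 → (9.000,1.656)–(9.078,2.000)
cell (9,2): code 0001 → (9.078,2.000)–(9.000,2.156)
total: 12 segments, chained into 1 closed loop(s), length Σ = 7.327202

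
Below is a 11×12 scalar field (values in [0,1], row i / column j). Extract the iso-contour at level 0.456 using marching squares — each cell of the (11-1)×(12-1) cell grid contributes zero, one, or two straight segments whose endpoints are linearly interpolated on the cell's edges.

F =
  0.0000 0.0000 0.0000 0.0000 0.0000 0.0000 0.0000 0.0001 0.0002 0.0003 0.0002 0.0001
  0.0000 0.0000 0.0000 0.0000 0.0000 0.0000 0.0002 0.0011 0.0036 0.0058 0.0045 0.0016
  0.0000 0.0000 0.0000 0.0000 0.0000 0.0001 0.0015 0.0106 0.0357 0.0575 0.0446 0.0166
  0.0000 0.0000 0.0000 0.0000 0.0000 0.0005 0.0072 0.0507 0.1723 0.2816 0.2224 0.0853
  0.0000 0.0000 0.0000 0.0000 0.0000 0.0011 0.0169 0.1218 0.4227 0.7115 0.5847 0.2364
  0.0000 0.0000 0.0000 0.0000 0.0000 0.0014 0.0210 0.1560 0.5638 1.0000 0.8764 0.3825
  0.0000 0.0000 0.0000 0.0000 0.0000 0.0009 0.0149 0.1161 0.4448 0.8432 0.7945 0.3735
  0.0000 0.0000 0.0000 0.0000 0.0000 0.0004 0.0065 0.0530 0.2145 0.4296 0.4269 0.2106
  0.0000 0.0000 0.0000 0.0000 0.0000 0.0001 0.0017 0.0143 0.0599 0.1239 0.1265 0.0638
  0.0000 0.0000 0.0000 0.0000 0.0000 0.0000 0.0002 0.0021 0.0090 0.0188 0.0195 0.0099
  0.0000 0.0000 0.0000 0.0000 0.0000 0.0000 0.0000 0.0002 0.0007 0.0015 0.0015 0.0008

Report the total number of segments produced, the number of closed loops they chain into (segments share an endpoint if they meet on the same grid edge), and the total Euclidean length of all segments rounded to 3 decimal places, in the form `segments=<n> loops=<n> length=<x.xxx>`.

segments=12 loops=1 length=10.403

cell (3,8): code 0100 → (3.406,9.000)–(4.000,8.115)
cell (3,9): code 1100 → (3.645,10.000)–(3.406,9.000)
cell (3,10): code 1000 → (4.000,10.370)–(3.645,10.000)
cell (4,7): code 0100 → (4.236,8.000)–(5.000,7.736)
cell (4,8): code 1110 → (4.000,8.115)–(4.236,8.000)
cell (4,10): code 1001 → (5.000,10.851)–(4.000,10.370)
cell (5,7): code 0010 → (5.000,7.736)–(5.906,8.000)
cell (5,8): code 0111 → (5.906,8.000)–(6.000,8.028)
cell (5,10): code 1001 → (6.000,10.804)–(5.000,10.851)
cell (6,8): code 0010 → (6.000,8.028)–(6.936,9.000)
cell (6,9): code 0011 → (6.936,9.000)–(6.921,10.000)
cell (6,10): code 0001 → (6.921,10.000)–(6.000,10.804)
total: 12 segments, chained into 1 closed loop(s), length Σ = 10.402624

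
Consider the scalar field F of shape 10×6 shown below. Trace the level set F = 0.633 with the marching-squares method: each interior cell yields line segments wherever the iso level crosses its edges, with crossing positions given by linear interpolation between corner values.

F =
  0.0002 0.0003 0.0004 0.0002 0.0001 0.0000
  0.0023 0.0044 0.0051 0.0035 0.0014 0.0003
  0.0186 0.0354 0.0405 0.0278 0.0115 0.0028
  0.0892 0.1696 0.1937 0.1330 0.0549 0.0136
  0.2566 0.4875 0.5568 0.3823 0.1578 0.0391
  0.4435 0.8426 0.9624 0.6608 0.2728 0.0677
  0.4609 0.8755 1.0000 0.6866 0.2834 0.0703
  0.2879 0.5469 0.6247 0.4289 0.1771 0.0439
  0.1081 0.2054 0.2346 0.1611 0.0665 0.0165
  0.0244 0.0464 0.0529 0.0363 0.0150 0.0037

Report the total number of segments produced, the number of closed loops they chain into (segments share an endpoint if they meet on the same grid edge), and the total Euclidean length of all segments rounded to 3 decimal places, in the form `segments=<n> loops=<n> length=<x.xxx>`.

segments=10 loops=1 length=8.648

cell (4,0): code 0100 → (4.410,1.000)–(5.000,0.475)
cell (4,1): code 1100 → (4.188,2.000)–(4.410,1.000)
cell (4,2): code 1100 → (4.900,3.000)–(4.188,2.000)
cell (4,3): code 1000 → (5.000,3.072)–(4.900,3.000)
cell (5,0): code 0110 → (5.000,0.475)–(6.000,0.415)
cell (5,3): code 1001 → (6.000,3.133)–(5.000,3.072)
cell (6,0): code 0010 → (6.000,0.415)–(6.738,1.000)
cell (6,1): code 0011 → (6.738,1.000)–(6.978,2.000)
cell (6,2): code 0011 → (6.978,2.000)–(6.208,3.000)
cell (6,3): code 0001 → (6.208,3.000)–(6.000,3.133)
total: 10 segments, chained into 1 closed loop(s), length Σ = 8.647596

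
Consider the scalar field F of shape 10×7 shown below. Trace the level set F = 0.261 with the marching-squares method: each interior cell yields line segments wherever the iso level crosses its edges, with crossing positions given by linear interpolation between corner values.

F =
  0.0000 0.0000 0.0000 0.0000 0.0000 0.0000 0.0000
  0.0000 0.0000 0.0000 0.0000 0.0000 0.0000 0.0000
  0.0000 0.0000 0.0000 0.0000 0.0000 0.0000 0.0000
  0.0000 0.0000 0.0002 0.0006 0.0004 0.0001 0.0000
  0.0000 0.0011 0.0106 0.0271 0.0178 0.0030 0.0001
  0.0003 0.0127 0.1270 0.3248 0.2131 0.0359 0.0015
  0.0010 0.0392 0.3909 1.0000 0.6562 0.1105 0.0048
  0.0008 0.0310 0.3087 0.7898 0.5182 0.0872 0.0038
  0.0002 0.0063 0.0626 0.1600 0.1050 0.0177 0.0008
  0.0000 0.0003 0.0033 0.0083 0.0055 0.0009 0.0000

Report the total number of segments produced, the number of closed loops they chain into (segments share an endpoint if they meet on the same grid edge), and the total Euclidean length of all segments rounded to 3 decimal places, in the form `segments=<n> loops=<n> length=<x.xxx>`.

segments=12 loops=1 length=9.413

cell (4,2): code 0100 → (4.786,3.000)–(5.000,2.677)
cell (4,3): code 1000 → (5.000,3.571)–(4.786,3.000)
cell (5,1): code 0100 → (5.508,2.000)–(6.000,1.631)
cell (5,2): code 1110 → (5.000,2.677)–(5.508,2.000)
cell (5,3): code 1101 → (5.108,4.000)–(5.000,3.571)
cell (5,4): code 1000 → (6.000,4.724)–(5.108,4.000)
cell (6,1): code 0110 → (6.000,1.631)–(7.000,1.828)
cell (6,4): code 1001 → (7.000,4.597)–(6.000,4.724)
cell (7,1): code 0010 → (7.000,1.828)–(7.194,2.000)
cell (7,2): code 0011 → (7.194,2.000)–(7.840,3.000)
cell (7,3): code 0011 → (7.840,3.000)–(7.622,4.000)
cell (7,4): code 0001 → (7.622,4.000)–(7.000,4.597)
total: 12 segments, chained into 1 closed loop(s), length Σ = 9.412889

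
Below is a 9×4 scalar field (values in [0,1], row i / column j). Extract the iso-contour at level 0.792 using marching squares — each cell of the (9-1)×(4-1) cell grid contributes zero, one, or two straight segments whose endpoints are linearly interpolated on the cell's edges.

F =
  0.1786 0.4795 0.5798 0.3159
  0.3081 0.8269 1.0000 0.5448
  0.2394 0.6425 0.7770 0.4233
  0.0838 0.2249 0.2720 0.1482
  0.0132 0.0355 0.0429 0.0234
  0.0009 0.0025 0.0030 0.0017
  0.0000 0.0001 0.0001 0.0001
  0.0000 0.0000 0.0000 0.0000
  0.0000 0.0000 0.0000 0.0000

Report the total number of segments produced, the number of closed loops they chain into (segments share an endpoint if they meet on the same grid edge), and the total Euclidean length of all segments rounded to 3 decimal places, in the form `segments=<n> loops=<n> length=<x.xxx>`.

segments=6 loops=1 length=4.355

cell (0,0): code 0100 → (0.900,1.000)–(1.000,0.933)
cell (0,1): code 1100 → (0.505,2.000)–(0.900,1.000)
cell (0,2): code 1000 → (1.000,2.457)–(0.505,2.000)
cell (1,0): code 0010 → (1.000,0.933)–(1.189,1.000)
cell (1,1): code 0011 → (1.189,1.000)–(1.933,2.000)
cell (1,2): code 0001 → (1.933,2.000)–(1.000,2.457)
total: 6 segments, chained into 1 closed loop(s), length Σ = 4.355191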